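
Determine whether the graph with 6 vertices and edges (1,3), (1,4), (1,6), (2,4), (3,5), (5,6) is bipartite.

Step 1: Attempt 2-coloring using BFS:
  Start at vertex 1, assign color 0
  Color vertex 3 with color 1 (neighbor of 1)
  Color vertex 4 with color 1 (neighbor of 1)
  Color vertex 6 with color 1 (neighbor of 1)
  Color vertex 5 with color 0 (neighbor of 3)
  Color vertex 2 with color 0 (neighbor of 4)

Step 2: 2-coloring succeeded. No conflicts found.
  Set A (color 0): {1, 2, 5}
  Set B (color 1): {3, 4, 6}

The graph is bipartite with partition {1, 2, 5}, {3, 4, 6}.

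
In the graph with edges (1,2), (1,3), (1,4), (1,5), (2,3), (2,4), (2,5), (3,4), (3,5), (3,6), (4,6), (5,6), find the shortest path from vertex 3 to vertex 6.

Step 1: Build adjacency list:
  1: 2, 3, 4, 5
  2: 1, 3, 4, 5
  3: 1, 2, 4, 5, 6
  4: 1, 2, 3, 6
  5: 1, 2, 3, 6
  6: 3, 4, 5

Step 2: BFS from vertex 3 to find shortest path to 6:
  vertex 1 reached at distance 1
  vertex 2 reached at distance 1
  vertex 4 reached at distance 1
  vertex 5 reached at distance 1
  vertex 6 reached at distance 1

Step 3: Shortest path: 3 -> 6
Path length: 1 edge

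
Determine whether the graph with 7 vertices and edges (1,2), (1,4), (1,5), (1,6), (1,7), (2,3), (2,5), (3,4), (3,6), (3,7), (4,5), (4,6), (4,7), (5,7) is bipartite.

Step 1: Attempt 2-coloring using BFS:
  Start at vertex 1, assign color 0
  Color vertex 2 with color 1 (neighbor of 1)
  Color vertex 4 with color 1 (neighbor of 1)
  Color vertex 5 with color 1 (neighbor of 1)
  Color vertex 6 with color 1 (neighbor of 1)
  Color vertex 7 with color 1 (neighbor of 1)
  Color vertex 3 with color 0 (neighbor of 2)

Step 2: Conflict found! Vertices 2 and 5 are adjacent but have the same color.
This means the graph contains an odd cycle.

The graph is NOT bipartite.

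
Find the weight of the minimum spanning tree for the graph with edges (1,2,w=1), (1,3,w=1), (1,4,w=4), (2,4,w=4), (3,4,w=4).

Apply Kruskal's algorithm (sort edges by weight, add if no cycle):

Sorted edges by weight:
  (1,3) w=1
  (1,2) w=1
  (1,4) w=4
  (2,4) w=4
  (3,4) w=4

Add edge (1,3) w=1 -- no cycle. Running total: 1
Add edge (1,2) w=1 -- no cycle. Running total: 2
Add edge (1,4) w=4 -- no cycle. Running total: 6

MST edges: (1,3,w=1), (1,2,w=1), (1,4,w=4)
Total MST weight: 1 + 1 + 4 = 6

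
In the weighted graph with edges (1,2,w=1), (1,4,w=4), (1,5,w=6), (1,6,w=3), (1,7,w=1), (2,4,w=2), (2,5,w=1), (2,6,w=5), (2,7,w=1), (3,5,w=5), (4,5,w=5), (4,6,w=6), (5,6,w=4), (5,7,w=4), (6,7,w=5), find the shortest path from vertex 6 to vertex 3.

Step 1: Build adjacency list with weights:
  1: 2(w=1), 4(w=4), 5(w=6), 6(w=3), 7(w=1)
  2: 1(w=1), 4(w=2), 5(w=1), 6(w=5), 7(w=1)
  3: 5(w=5)
  4: 1(w=4), 2(w=2), 5(w=5), 6(w=6)
  5: 1(w=6), 2(w=1), 3(w=5), 4(w=5), 6(w=4), 7(w=4)
  6: 1(w=3), 2(w=5), 4(w=6), 5(w=4), 7(w=5)
  7: 1(w=1), 2(w=1), 5(w=4), 6(w=5)

Step 2: Apply Dijkstra's algorithm from vertex 6:
  Visit vertex 6 (distance=0)
    Update dist[1] = 3
    Update dist[2] = 5
    Update dist[4] = 6
    Update dist[5] = 4
    Update dist[7] = 5
  Visit vertex 1 (distance=3)
    Update dist[2] = 4
    Update dist[7] = 4
  Visit vertex 2 (distance=4)
  Visit vertex 5 (distance=4)
    Update dist[3] = 9
  Visit vertex 7 (distance=4)
  Visit vertex 4 (distance=6)
  Visit vertex 3 (distance=9)

Step 3: Shortest path: 6 -> 5 -> 3
Total weight: 4 + 5 = 9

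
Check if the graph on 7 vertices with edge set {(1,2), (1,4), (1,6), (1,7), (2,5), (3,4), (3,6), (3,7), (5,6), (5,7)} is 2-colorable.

Step 1: Attempt 2-coloring using BFS:
  Start at vertex 1, assign color 0
  Color vertex 2 with color 1 (neighbor of 1)
  Color vertex 4 with color 1 (neighbor of 1)
  Color vertex 6 with color 1 (neighbor of 1)
  Color vertex 7 with color 1 (neighbor of 1)
  Color vertex 5 with color 0 (neighbor of 2)
  Color vertex 3 with color 0 (neighbor of 4)

Step 2: 2-coloring succeeded. No conflicts found.
  Set A (color 0): {1, 3, 5}
  Set B (color 1): {2, 4, 6, 7}

The graph is bipartite with partition {1, 3, 5}, {2, 4, 6, 7}.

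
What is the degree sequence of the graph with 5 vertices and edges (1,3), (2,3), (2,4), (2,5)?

Step 1: Count edges incident to each vertex:
  deg(1) = 1 (neighbors: 3)
  deg(2) = 3 (neighbors: 3, 4, 5)
  deg(3) = 2 (neighbors: 1, 2)
  deg(4) = 1 (neighbors: 2)
  deg(5) = 1 (neighbors: 2)

Step 2: Sort degrees in non-increasing order:
  Degrees: [1, 3, 2, 1, 1] -> sorted: [3, 2, 1, 1, 1]

Degree sequence: [3, 2, 1, 1, 1]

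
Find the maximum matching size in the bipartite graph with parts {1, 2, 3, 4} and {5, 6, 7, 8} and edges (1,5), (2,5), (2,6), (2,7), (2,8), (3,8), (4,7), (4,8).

Step 1: List the neighbors of each left vertex:
  1: 5
  2: 5, 6, 7, 8
  3: 8
  4: 7, 8

Step 2: Greedily match left vertices, then look for augmenting paths:
  Match 1 -- 5
  Match 2 -- 6
  Match 3 -- 8
  Match 4 -- 7
  No augmenting path remains.

Step 3: Verify this is maximum:
  Matching size 4 = min(|L|, |R|) = min(4, 4), which is an upper bound, so this matching is maximum.

Maximum matching: {(1,5), (2,6), (3,8), (4,7)}
Size: 4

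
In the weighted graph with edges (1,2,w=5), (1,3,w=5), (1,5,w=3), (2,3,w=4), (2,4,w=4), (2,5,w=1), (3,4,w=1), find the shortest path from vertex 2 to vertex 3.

Step 1: Build adjacency list with weights:
  1: 2(w=5), 3(w=5), 5(w=3)
  2: 1(w=5), 3(w=4), 4(w=4), 5(w=1)
  3: 1(w=5), 2(w=4), 4(w=1)
  4: 2(w=4), 3(w=1)
  5: 1(w=3), 2(w=1)

Step 2: Apply Dijkstra's algorithm from vertex 2:
  Visit vertex 2 (distance=0)
    Update dist[1] = 5
    Update dist[3] = 4
    Update dist[4] = 4
    Update dist[5] = 1
  Visit vertex 5 (distance=1)
    Update dist[1] = 4
  Visit vertex 1 (distance=4)
  Visit vertex 3 (distance=4)

Step 3: Shortest path: 2 -> 3
Total weight: 4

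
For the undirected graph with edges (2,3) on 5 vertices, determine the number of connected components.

Step 1: Build adjacency list from edges:
  1: (none)
  2: 3
  3: 2
  4: (none)
  5: (none)

Step 2: Run BFS/DFS from vertex 1:
  Visited: {1}
  Reached 1 of 5 vertices

Step 3: Only 1 of 5 vertices reached. Graph is disconnected.
Connected components: {1}, {2, 3}, {4}, {5}
Number of connected components: 4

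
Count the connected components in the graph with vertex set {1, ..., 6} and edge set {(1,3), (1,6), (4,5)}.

Step 1: Build adjacency list from edges:
  1: 3, 6
  2: (none)
  3: 1
  4: 5
  5: 4
  6: 1

Step 2: Run BFS/DFS from vertex 1:
  Visited: {1, 3, 6}
  Reached 3 of 6 vertices

Step 3: Only 3 of 6 vertices reached. Graph is disconnected.
Connected components: {1, 3, 6}, {2}, {4, 5}
Number of connected components: 3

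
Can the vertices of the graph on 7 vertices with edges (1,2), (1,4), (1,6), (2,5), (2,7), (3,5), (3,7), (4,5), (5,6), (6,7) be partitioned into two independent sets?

Step 1: Attempt 2-coloring using BFS:
  Start at vertex 1, assign color 0
  Color vertex 2 with color 1 (neighbor of 1)
  Color vertex 4 with color 1 (neighbor of 1)
  Color vertex 6 with color 1 (neighbor of 1)
  Color vertex 5 with color 0 (neighbor of 2)
  Color vertex 7 with color 0 (neighbor of 2)
  Color vertex 3 with color 1 (neighbor of 5)

Step 2: 2-coloring succeeded. No conflicts found.
  Set A (color 0): {1, 5, 7}
  Set B (color 1): {2, 3, 4, 6}

The graph is bipartite with partition {1, 5, 7}, {2, 3, 4, 6}.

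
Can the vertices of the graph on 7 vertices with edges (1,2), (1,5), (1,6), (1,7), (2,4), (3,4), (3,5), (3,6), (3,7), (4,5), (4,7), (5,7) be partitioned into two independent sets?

Step 1: Attempt 2-coloring using BFS:
  Start at vertex 1, assign color 0
  Color vertex 2 with color 1 (neighbor of 1)
  Color vertex 5 with color 1 (neighbor of 1)
  Color vertex 6 with color 1 (neighbor of 1)
  Color vertex 7 with color 1 (neighbor of 1)
  Color vertex 4 with color 0 (neighbor of 2)
  Color vertex 3 with color 0 (neighbor of 5)

Step 2: Conflict found! Vertices 5 and 7 are adjacent but have the same color.
This means the graph contains an odd cycle.

The graph is NOT bipartite.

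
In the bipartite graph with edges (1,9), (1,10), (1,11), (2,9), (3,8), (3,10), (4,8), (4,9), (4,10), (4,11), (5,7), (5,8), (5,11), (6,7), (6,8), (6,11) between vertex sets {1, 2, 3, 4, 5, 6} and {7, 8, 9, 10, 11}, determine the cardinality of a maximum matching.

Step 1: List the neighbors of each left vertex:
  1: 9, 10, 11
  2: 9
  3: 8, 10
  4: 8, 9, 10, 11
  5: 7, 8, 11
  6: 7, 8, 11

Step 2: Greedily match left vertices, then look for augmenting paths:
  Match 1 -- 9
  Match 3 -- 8
  Match 4 -- 10
  Match 5 -- 7
  Match 6 -- 11
  No augmenting path remains.

Step 3: Verify this is maximum:
  Matching size 5 = min(|L|, |R|) = min(6, 5), which is an upper bound, so this matching is maximum.

Maximum matching: {(1,9), (3,8), (4,10), (5,7), (6,11)}
Size: 5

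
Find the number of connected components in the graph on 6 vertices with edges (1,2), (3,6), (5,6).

Step 1: Build adjacency list from edges:
  1: 2
  2: 1
  3: 6
  4: (none)
  5: 6
  6: 3, 5

Step 2: Run BFS/DFS from vertex 1:
  Visited: {1, 2}
  Reached 2 of 6 vertices

Step 3: Only 2 of 6 vertices reached. Graph is disconnected.
Connected components: {1, 2}, {3, 5, 6}, {4}
Number of connected components: 3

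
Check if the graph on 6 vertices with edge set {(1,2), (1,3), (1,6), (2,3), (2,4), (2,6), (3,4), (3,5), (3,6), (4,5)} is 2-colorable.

Step 1: Attempt 2-coloring using BFS:
  Start at vertex 1, assign color 0
  Color vertex 2 with color 1 (neighbor of 1)
  Color vertex 3 with color 1 (neighbor of 1)
  Color vertex 6 with color 1 (neighbor of 1)

Step 2: Conflict found! Vertices 2 and 3 are adjacent but have the same color.
This means the graph contains an odd cycle.

The graph is NOT bipartite.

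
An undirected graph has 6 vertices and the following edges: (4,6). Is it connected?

Step 1: Build adjacency list from edges:
  1: (none)
  2: (none)
  3: (none)
  4: 6
  5: (none)
  6: 4

Step 2: Run BFS/DFS from vertex 1:
  Visited: {1}
  Reached 1 of 6 vertices

Step 3: Only 1 of 6 vertices reached. Graph is disconnected.
Connected components: {1}, {2}, {3}, {4, 6}, {5}
Answer: No, the graph is not connected (5 components).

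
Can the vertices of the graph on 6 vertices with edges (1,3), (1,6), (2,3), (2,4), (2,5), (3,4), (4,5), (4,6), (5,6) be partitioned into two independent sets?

Step 1: Attempt 2-coloring using BFS:
  Start at vertex 1, assign color 0
  Color vertex 3 with color 1 (neighbor of 1)
  Color vertex 6 with color 1 (neighbor of 1)
  Color vertex 2 with color 0 (neighbor of 3)
  Color vertex 4 with color 0 (neighbor of 3)
  Color vertex 5 with color 0 (neighbor of 6)

Step 2: Conflict found! Vertices 2 and 4 are adjacent but have the same color.
This means the graph contains an odd cycle.

The graph is NOT bipartite.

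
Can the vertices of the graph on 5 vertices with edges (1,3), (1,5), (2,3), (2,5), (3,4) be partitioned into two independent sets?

Step 1: Attempt 2-coloring using BFS:
  Start at vertex 1, assign color 0
  Color vertex 3 with color 1 (neighbor of 1)
  Color vertex 5 with color 1 (neighbor of 1)
  Color vertex 2 with color 0 (neighbor of 3)
  Color vertex 4 with color 0 (neighbor of 3)

Step 2: 2-coloring succeeded. No conflicts found.
  Set A (color 0): {1, 2, 4}
  Set B (color 1): {3, 5}

The graph is bipartite with partition {1, 2, 4}, {3, 5}.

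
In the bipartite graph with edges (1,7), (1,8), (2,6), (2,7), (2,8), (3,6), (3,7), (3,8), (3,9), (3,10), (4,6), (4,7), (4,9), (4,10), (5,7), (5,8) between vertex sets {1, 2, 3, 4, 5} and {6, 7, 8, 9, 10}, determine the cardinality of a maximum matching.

Step 1: List the neighbors of each left vertex:
  1: 7, 8
  2: 6, 7, 8
  3: 6, 7, 8, 9, 10
  4: 6, 7, 9, 10
  5: 7, 8

Step 2: Greedily match left vertices, then look for augmenting paths:
  Match 1 -- 7
  Match 2 -- 6
  Match 3 -- 10
  Match 4 -- 9
  Match 5 -- 8
  No augmenting path remains.

Step 3: Verify this is maximum:
  Matching size 5 = min(|L|, |R|) = min(5, 5), which is an upper bound, so this matching is maximum.

Maximum matching: {(1,7), (2,6), (3,10), (4,9), (5,8)}
Size: 5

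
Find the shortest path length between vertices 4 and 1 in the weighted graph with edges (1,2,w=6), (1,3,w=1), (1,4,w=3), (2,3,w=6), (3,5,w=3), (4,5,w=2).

Step 1: Build adjacency list with weights:
  1: 2(w=6), 3(w=1), 4(w=3)
  2: 1(w=6), 3(w=6)
  3: 1(w=1), 2(w=6), 5(w=3)
  4: 1(w=3), 5(w=2)
  5: 3(w=3), 4(w=2)

Step 2: Apply Dijkstra's algorithm from vertex 4:
  Visit vertex 4 (distance=0)
    Update dist[1] = 3
    Update dist[5] = 2
  Visit vertex 5 (distance=2)
    Update dist[3] = 5
  Visit vertex 1 (distance=3)
    Update dist[2] = 9
    Update dist[3] = 4

Step 3: Shortest path: 4 -> 1
Total weight: 3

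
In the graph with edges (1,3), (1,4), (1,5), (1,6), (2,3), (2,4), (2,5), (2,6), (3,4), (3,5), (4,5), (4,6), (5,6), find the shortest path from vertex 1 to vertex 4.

Step 1: Build adjacency list:
  1: 3, 4, 5, 6
  2: 3, 4, 5, 6
  3: 1, 2, 4, 5
  4: 1, 2, 3, 5, 6
  5: 1, 2, 3, 4, 6
  6: 1, 2, 4, 5

Step 2: BFS from vertex 1 to find shortest path to 4:
  vertex 3 reached at distance 1
  vertex 4 reached at distance 1

Step 3: Shortest path: 1 -> 4
Path length: 1 edge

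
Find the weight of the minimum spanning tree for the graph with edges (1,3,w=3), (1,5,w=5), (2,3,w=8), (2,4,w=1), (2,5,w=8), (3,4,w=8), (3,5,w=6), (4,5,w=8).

Apply Kruskal's algorithm (sort edges by weight, add if no cycle):

Sorted edges by weight:
  (2,4) w=1
  (1,3) w=3
  (1,5) w=5
  (3,5) w=6
  (2,3) w=8
  (2,5) w=8
  (3,4) w=8
  (4,5) w=8

Add edge (2,4) w=1 -- no cycle. Running total: 1
Add edge (1,3) w=3 -- no cycle. Running total: 4
Add edge (1,5) w=5 -- no cycle. Running total: 9
Skip edge (3,5) w=6 -- would create cycle
Add edge (2,3) w=8 -- no cycle. Running total: 17

MST edges: (2,4,w=1), (1,3,w=3), (1,5,w=5), (2,3,w=8)
Total MST weight: 1 + 3 + 5 + 8 = 17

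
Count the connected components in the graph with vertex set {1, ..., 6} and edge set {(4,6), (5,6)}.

Step 1: Build adjacency list from edges:
  1: (none)
  2: (none)
  3: (none)
  4: 6
  5: 6
  6: 4, 5

Step 2: Run BFS/DFS from vertex 1:
  Visited: {1}
  Reached 1 of 6 vertices

Step 3: Only 1 of 6 vertices reached. Graph is disconnected.
Connected components: {1}, {2}, {3}, {4, 5, 6}
Number of connected components: 4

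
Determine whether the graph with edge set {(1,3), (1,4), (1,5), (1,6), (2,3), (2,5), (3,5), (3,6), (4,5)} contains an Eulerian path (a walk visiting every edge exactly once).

Step 1: Find the degree of each vertex:
  deg(1) = 4
  deg(2) = 2
  deg(3) = 4
  deg(4) = 2
  deg(5) = 4
  deg(6) = 2

Step 2: Count vertices with odd degree:
  All vertices have even degree (0 odd-degree vertices)

Step 3: Apply Euler's theorem:
  - Eulerian circuit exists iff graph is connected and all vertices have even degree
  - Eulerian path exists iff graph is connected and has 0 or 2 odd-degree vertices

Graph is connected with 0 odd-degree vertices.
Both Eulerian circuit and Eulerian path exist.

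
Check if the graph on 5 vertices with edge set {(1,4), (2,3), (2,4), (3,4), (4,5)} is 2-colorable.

Step 1: Attempt 2-coloring using BFS:
  Start at vertex 1, assign color 0
  Color vertex 4 with color 1 (neighbor of 1)
  Color vertex 2 with color 0 (neighbor of 4)
  Color vertex 3 with color 0 (neighbor of 4)
  Color vertex 5 with color 0 (neighbor of 4)

Step 2: Conflict found! Vertices 2 and 3 are adjacent but have the same color.
This means the graph contains an odd cycle.

The graph is NOT bipartite.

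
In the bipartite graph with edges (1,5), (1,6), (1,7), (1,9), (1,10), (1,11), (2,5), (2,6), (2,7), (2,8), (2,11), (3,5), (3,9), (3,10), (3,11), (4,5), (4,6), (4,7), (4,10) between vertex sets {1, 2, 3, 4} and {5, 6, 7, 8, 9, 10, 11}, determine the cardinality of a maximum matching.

Step 1: List the neighbors of each left vertex:
  1: 5, 6, 7, 9, 10, 11
  2: 5, 6, 7, 8, 11
  3: 5, 9, 10, 11
  4: 5, 6, 7, 10

Step 2: Greedily match left vertices, then look for augmenting paths:
  Match 1 -- 5
  Match 2 -- 6
  Match 3 -- 9
  Match 4 -- 7
  No augmenting path remains.

Step 3: Verify this is maximum:
  Matching size 4 = min(|L|, |R|) = min(4, 7), which is an upper bound, so this matching is maximum.

Maximum matching: {(1,5), (2,6), (3,9), (4,7)}
Size: 4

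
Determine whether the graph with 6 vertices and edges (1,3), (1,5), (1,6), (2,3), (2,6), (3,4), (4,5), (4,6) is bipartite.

Step 1: Attempt 2-coloring using BFS:
  Start at vertex 1, assign color 0
  Color vertex 3 with color 1 (neighbor of 1)
  Color vertex 5 with color 1 (neighbor of 1)
  Color vertex 6 with color 1 (neighbor of 1)
  Color vertex 2 with color 0 (neighbor of 3)
  Color vertex 4 with color 0 (neighbor of 3)

Step 2: 2-coloring succeeded. No conflicts found.
  Set A (color 0): {1, 2, 4}
  Set B (color 1): {3, 5, 6}

The graph is bipartite with partition {1, 2, 4}, {3, 5, 6}.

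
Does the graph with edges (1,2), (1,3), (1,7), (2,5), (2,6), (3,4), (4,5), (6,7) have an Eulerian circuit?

Step 1: Find the degree of each vertex:
  deg(1) = 3
  deg(2) = 3
  deg(3) = 2
  deg(4) = 2
  deg(5) = 2
  deg(6) = 2
  deg(7) = 2

Step 2: Count vertices with odd degree:
  Odd-degree vertices: 1, 2 (2 total)

Step 3: Apply Euler's theorem:
  - Eulerian circuit exists iff graph is connected and all vertices have even degree
  - Eulerian path exists iff graph is connected and has 0 or 2 odd-degree vertices

Graph is connected with exactly 2 odd-degree vertices (1, 2).
Eulerian path exists (starting and ending at the odd-degree vertices), but no Eulerian circuit.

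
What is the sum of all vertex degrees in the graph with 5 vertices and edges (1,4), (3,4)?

Step 1: Count edges incident to each vertex:
  deg(1) = 1 (neighbors: 4)
  deg(2) = 0 (neighbors: none)
  deg(3) = 1 (neighbors: 4)
  deg(4) = 2 (neighbors: 1, 3)
  deg(5) = 0 (neighbors: none)

Step 2: Sum all degrees:
  1 + 0 + 1 + 2 + 0 = 4

Verification: sum of degrees = 2 * |E| = 2 * 2 = 4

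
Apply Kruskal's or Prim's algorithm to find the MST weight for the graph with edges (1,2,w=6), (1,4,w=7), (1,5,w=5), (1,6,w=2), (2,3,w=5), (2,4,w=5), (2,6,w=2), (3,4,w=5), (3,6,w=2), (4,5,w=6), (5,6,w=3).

Apply Kruskal's algorithm (sort edges by weight, add if no cycle):

Sorted edges by weight:
  (1,6) w=2
  (2,6) w=2
  (3,6) w=2
  (5,6) w=3
  (1,5) w=5
  (2,3) w=5
  (2,4) w=5
  (3,4) w=5
  (1,2) w=6
  (4,5) w=6
  (1,4) w=7

Add edge (1,6) w=2 -- no cycle. Running total: 2
Add edge (2,6) w=2 -- no cycle. Running total: 4
Add edge (3,6) w=2 -- no cycle. Running total: 6
Add edge (5,6) w=3 -- no cycle. Running total: 9
Skip edge (1,5) w=5 -- would create cycle
Skip edge (2,3) w=5 -- would create cycle
Add edge (2,4) w=5 -- no cycle. Running total: 14

MST edges: (1,6,w=2), (2,6,w=2), (3,6,w=2), (5,6,w=3), (2,4,w=5)
Total MST weight: 2 + 2 + 2 + 3 + 5 = 14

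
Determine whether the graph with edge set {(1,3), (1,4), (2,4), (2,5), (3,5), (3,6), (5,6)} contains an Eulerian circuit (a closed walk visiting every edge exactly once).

Step 1: Find the degree of each vertex:
  deg(1) = 2
  deg(2) = 2
  deg(3) = 3
  deg(4) = 2
  deg(5) = 3
  deg(6) = 2

Step 2: Count vertices with odd degree:
  Odd-degree vertices: 3, 5 (2 total)

Step 3: Apply Euler's theorem:
  - Eulerian circuit exists iff graph is connected and all vertices have even degree
  - Eulerian path exists iff graph is connected and has 0 or 2 odd-degree vertices

Graph is connected with exactly 2 odd-degree vertices (3, 5).
Eulerian path exists (starting and ending at the odd-degree vertices), but no Eulerian circuit.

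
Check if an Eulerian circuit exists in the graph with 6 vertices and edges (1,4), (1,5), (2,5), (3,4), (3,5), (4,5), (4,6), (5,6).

Step 1: Find the degree of each vertex:
  deg(1) = 2
  deg(2) = 1
  deg(3) = 2
  deg(4) = 4
  deg(5) = 5
  deg(6) = 2

Step 2: Count vertices with odd degree:
  Odd-degree vertices: 2, 5 (2 total)

Step 3: Apply Euler's theorem:
  - Eulerian circuit exists iff graph is connected and all vertices have even degree
  - Eulerian path exists iff graph is connected and has 0 or 2 odd-degree vertices

Graph is connected with exactly 2 odd-degree vertices (2, 5).
Eulerian path exists (starting and ending at the odd-degree vertices), but no Eulerian circuit.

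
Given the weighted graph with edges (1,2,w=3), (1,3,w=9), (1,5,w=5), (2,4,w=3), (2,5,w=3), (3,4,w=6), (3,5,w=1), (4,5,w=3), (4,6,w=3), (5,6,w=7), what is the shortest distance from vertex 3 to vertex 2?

Step 1: Build adjacency list with weights:
  1: 2(w=3), 3(w=9), 5(w=5)
  2: 1(w=3), 4(w=3), 5(w=3)
  3: 1(w=9), 4(w=6), 5(w=1)
  4: 2(w=3), 3(w=6), 5(w=3), 6(w=3)
  5: 1(w=5), 2(w=3), 3(w=1), 4(w=3), 6(w=7)
  6: 4(w=3), 5(w=7)

Step 2: Apply Dijkstra's algorithm from vertex 3:
  Visit vertex 3 (distance=0)
    Update dist[1] = 9
    Update dist[4] = 6
    Update dist[5] = 1
  Visit vertex 5 (distance=1)
    Update dist[1] = 6
    Update dist[2] = 4
    Update dist[4] = 4
    Update dist[6] = 8
  Visit vertex 2 (distance=4)

Step 3: Shortest path: 3 -> 5 -> 2
Total weight: 1 + 3 = 4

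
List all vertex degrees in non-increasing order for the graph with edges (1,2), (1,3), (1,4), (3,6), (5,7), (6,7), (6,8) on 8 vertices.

Step 1: Count edges incident to each vertex:
  deg(1) = 3 (neighbors: 2, 3, 4)
  deg(2) = 1 (neighbors: 1)
  deg(3) = 2 (neighbors: 1, 6)
  deg(4) = 1 (neighbors: 1)
  deg(5) = 1 (neighbors: 7)
  deg(6) = 3 (neighbors: 3, 7, 8)
  deg(7) = 2 (neighbors: 5, 6)
  deg(8) = 1 (neighbors: 6)

Step 2: Sort degrees in non-increasing order:
  Degrees: [3, 1, 2, 1, 1, 3, 2, 1] -> sorted: [3, 3, 2, 2, 1, 1, 1, 1]

Degree sequence: [3, 3, 2, 2, 1, 1, 1, 1]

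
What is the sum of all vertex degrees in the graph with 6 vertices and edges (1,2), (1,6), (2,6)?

Step 1: Count edges incident to each vertex:
  deg(1) = 2 (neighbors: 2, 6)
  deg(2) = 2 (neighbors: 1, 6)
  deg(3) = 0 (neighbors: none)
  deg(4) = 0 (neighbors: none)
  deg(5) = 0 (neighbors: none)
  deg(6) = 2 (neighbors: 1, 2)

Step 2: Sum all degrees:
  2 + 2 + 0 + 0 + 0 + 2 = 6

Verification: sum of degrees = 2 * |E| = 2 * 3 = 6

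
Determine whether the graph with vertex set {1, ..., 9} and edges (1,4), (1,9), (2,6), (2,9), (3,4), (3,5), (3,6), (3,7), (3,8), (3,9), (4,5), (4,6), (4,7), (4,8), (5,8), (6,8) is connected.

Step 1: Build adjacency list from edges:
  1: 4, 9
  2: 6, 9
  3: 4, 5, 6, 7, 8, 9
  4: 1, 3, 5, 6, 7, 8
  5: 3, 4, 8
  6: 2, 3, 4, 8
  7: 3, 4
  8: 3, 4, 5, 6
  9: 1, 2, 3

Step 2: Run BFS/DFS from vertex 1:
  Visited: {1, 4, 9, 3, 5, 6, 7, 8, 2}
  Reached 9 of 9 vertices

Step 3: All 9 vertices reached from vertex 1, so the graph is connected.
Answer: Yes, the graph is connected.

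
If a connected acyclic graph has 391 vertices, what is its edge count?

A tree on n vertices always has exactly n - 1 edges.
For n = 391: edges = 391 - 1 = 390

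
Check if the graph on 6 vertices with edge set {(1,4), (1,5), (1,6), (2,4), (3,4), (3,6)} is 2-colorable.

Step 1: Attempt 2-coloring using BFS:
  Start at vertex 1, assign color 0
  Color vertex 4 with color 1 (neighbor of 1)
  Color vertex 5 with color 1 (neighbor of 1)
  Color vertex 6 with color 1 (neighbor of 1)
  Color vertex 2 with color 0 (neighbor of 4)
  Color vertex 3 with color 0 (neighbor of 4)

Step 2: 2-coloring succeeded. No conflicts found.
  Set A (color 0): {1, 2, 3}
  Set B (color 1): {4, 5, 6}

The graph is bipartite with partition {1, 2, 3}, {4, 5, 6}.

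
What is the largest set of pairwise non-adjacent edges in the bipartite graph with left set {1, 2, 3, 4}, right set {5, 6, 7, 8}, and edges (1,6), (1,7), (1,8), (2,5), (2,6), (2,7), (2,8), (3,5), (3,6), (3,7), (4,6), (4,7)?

Step 1: List the neighbors of each left vertex:
  1: 6, 7, 8
  2: 5, 6, 7, 8
  3: 5, 6, 7
  4: 6, 7

Step 2: Greedily match left vertices, then look for augmenting paths:
  Match 1 -- 8
  Match 2 -- 5
  Match 3 -- 7
  Match 4 -- 6
  No augmenting path remains.

Step 3: Verify this is maximum:
  Matching size 4 = min(|L|, |R|) = min(4, 4), which is an upper bound, so this matching is maximum.

Maximum matching: {(1,8), (2,5), (3,7), (4,6)}
Size: 4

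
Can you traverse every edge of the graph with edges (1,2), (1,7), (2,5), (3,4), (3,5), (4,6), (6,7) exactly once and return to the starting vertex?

Step 1: Find the degree of each vertex:
  deg(1) = 2
  deg(2) = 2
  deg(3) = 2
  deg(4) = 2
  deg(5) = 2
  deg(6) = 2
  deg(7) = 2

Step 2: Count vertices with odd degree:
  All vertices have even degree (0 odd-degree vertices)

Step 3: Apply Euler's theorem:
  - Eulerian circuit exists iff graph is connected and all vertices have even degree
  - Eulerian path exists iff graph is connected and has 0 or 2 odd-degree vertices

Graph is connected with 0 odd-degree vertices.
Both Eulerian circuit and Eulerian path exist.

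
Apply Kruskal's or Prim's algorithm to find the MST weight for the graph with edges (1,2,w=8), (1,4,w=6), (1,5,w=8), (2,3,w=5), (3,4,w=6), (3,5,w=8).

Apply Kruskal's algorithm (sort edges by weight, add if no cycle):

Sorted edges by weight:
  (2,3) w=5
  (1,4) w=6
  (3,4) w=6
  (1,2) w=8
  (1,5) w=8
  (3,5) w=8

Add edge (2,3) w=5 -- no cycle. Running total: 5
Add edge (1,4) w=6 -- no cycle. Running total: 11
Add edge (3,4) w=6 -- no cycle. Running total: 17
Skip edge (1,2) w=8 -- would create cycle
Add edge (1,5) w=8 -- no cycle. Running total: 25

MST edges: (2,3,w=5), (1,4,w=6), (3,4,w=6), (1,5,w=8)
Total MST weight: 5 + 6 + 6 + 8 = 25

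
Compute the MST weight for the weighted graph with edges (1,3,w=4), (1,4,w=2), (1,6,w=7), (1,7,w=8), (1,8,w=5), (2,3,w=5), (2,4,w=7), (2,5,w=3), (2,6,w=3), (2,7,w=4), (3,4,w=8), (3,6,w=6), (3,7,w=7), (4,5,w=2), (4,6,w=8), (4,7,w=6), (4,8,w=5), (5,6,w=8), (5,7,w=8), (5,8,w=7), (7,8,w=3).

Apply Kruskal's algorithm (sort edges by weight, add if no cycle):

Sorted edges by weight:
  (1,4) w=2
  (4,5) w=2
  (2,5) w=3
  (2,6) w=3
  (7,8) w=3
  (1,3) w=4
  (2,7) w=4
  (1,8) w=5
  (2,3) w=5
  (4,8) w=5
  (3,6) w=6
  (4,7) w=6
  (1,6) w=7
  (2,4) w=7
  (3,7) w=7
  (5,8) w=7
  (1,7) w=8
  (3,4) w=8
  (4,6) w=8
  (5,6) w=8
  (5,7) w=8

Add edge (1,4) w=2 -- no cycle. Running total: 2
Add edge (4,5) w=2 -- no cycle. Running total: 4
Add edge (2,5) w=3 -- no cycle. Running total: 7
Add edge (2,6) w=3 -- no cycle. Running total: 10
Add edge (7,8) w=3 -- no cycle. Running total: 13
Add edge (1,3) w=4 -- no cycle. Running total: 17
Add edge (2,7) w=4 -- no cycle. Running total: 21

MST edges: (1,4,w=2), (4,5,w=2), (2,5,w=3), (2,6,w=3), (7,8,w=3), (1,3,w=4), (2,7,w=4)
Total MST weight: 2 + 2 + 3 + 3 + 3 + 4 + 4 = 21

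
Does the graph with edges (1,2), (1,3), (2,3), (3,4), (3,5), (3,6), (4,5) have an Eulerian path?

Step 1: Find the degree of each vertex:
  deg(1) = 2
  deg(2) = 2
  deg(3) = 5
  deg(4) = 2
  deg(5) = 2
  deg(6) = 1

Step 2: Count vertices with odd degree:
  Odd-degree vertices: 3, 6 (2 total)

Step 3: Apply Euler's theorem:
  - Eulerian circuit exists iff graph is connected and all vertices have even degree
  - Eulerian path exists iff graph is connected and has 0 or 2 odd-degree vertices

Graph is connected with exactly 2 odd-degree vertices (3, 6).
Eulerian path exists (starting and ending at the odd-degree vertices), but no Eulerian circuit.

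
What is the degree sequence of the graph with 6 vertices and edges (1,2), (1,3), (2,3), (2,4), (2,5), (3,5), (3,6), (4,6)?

Step 1: Count edges incident to each vertex:
  deg(1) = 2 (neighbors: 2, 3)
  deg(2) = 4 (neighbors: 1, 3, 4, 5)
  deg(3) = 4 (neighbors: 1, 2, 5, 6)
  deg(4) = 2 (neighbors: 2, 6)
  deg(5) = 2 (neighbors: 2, 3)
  deg(6) = 2 (neighbors: 3, 4)

Step 2: Sort degrees in non-increasing order:
  Degrees: [2, 4, 4, 2, 2, 2] -> sorted: [4, 4, 2, 2, 2, 2]

Degree sequence: [4, 4, 2, 2, 2, 2]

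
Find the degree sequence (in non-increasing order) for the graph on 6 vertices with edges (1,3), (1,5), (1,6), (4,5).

Step 1: Count edges incident to each vertex:
  deg(1) = 3 (neighbors: 3, 5, 6)
  deg(2) = 0 (neighbors: none)
  deg(3) = 1 (neighbors: 1)
  deg(4) = 1 (neighbors: 5)
  deg(5) = 2 (neighbors: 1, 4)
  deg(6) = 1 (neighbors: 1)

Step 2: Sort degrees in non-increasing order:
  Degrees: [3, 0, 1, 1, 2, 1] -> sorted: [3, 2, 1, 1, 1, 0]

Degree sequence: [3, 2, 1, 1, 1, 0]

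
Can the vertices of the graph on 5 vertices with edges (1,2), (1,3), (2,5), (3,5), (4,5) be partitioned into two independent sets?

Step 1: Attempt 2-coloring using BFS:
  Start at vertex 1, assign color 0
  Color vertex 2 with color 1 (neighbor of 1)
  Color vertex 3 with color 1 (neighbor of 1)
  Color vertex 5 with color 0 (neighbor of 2)
  Color vertex 4 with color 1 (neighbor of 5)

Step 2: 2-coloring succeeded. No conflicts found.
  Set A (color 0): {1, 5}
  Set B (color 1): {2, 3, 4}

The graph is bipartite with partition {1, 5}, {2, 3, 4}.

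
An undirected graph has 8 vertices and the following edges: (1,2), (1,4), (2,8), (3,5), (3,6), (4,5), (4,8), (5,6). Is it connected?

Step 1: Build adjacency list from edges:
  1: 2, 4
  2: 1, 8
  3: 5, 6
  4: 1, 5, 8
  5: 3, 4, 6
  6: 3, 5
  7: (none)
  8: 2, 4

Step 2: Run BFS/DFS from vertex 1:
  Visited: {1, 2, 4, 8, 5, 3, 6}
  Reached 7 of 8 vertices

Step 3: Only 7 of 8 vertices reached. Graph is disconnected.
Connected components: {1, 2, 3, 4, 5, 6, 8}, {7}
Answer: No, the graph is not connected (2 components).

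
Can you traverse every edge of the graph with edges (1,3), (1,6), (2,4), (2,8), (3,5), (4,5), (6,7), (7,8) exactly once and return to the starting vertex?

Step 1: Find the degree of each vertex:
  deg(1) = 2
  deg(2) = 2
  deg(3) = 2
  deg(4) = 2
  deg(5) = 2
  deg(6) = 2
  deg(7) = 2
  deg(8) = 2

Step 2: Count vertices with odd degree:
  All vertices have even degree (0 odd-degree vertices)

Step 3: Apply Euler's theorem:
  - Eulerian circuit exists iff graph is connected and all vertices have even degree
  - Eulerian path exists iff graph is connected and has 0 or 2 odd-degree vertices

Graph is connected with 0 odd-degree vertices.
Both Eulerian circuit and Eulerian path exist.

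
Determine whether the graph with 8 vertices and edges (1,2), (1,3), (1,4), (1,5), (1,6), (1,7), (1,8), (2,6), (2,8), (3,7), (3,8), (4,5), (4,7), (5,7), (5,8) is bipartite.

Step 1: Attempt 2-coloring using BFS:
  Start at vertex 1, assign color 0
  Color vertex 2 with color 1 (neighbor of 1)
  Color vertex 3 with color 1 (neighbor of 1)
  Color vertex 4 with color 1 (neighbor of 1)
  Color vertex 5 with color 1 (neighbor of 1)
  Color vertex 6 with color 1 (neighbor of 1)
  Color vertex 7 with color 1 (neighbor of 1)
  Color vertex 8 with color 1 (neighbor of 1)

Step 2: Conflict found! Vertices 2 and 6 are adjacent but have the same color.
This means the graph contains an odd cycle.

The graph is NOT bipartite.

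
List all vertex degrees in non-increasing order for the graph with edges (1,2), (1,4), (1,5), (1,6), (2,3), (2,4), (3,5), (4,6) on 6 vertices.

Step 1: Count edges incident to each vertex:
  deg(1) = 4 (neighbors: 2, 4, 5, 6)
  deg(2) = 3 (neighbors: 1, 3, 4)
  deg(3) = 2 (neighbors: 2, 5)
  deg(4) = 3 (neighbors: 1, 2, 6)
  deg(5) = 2 (neighbors: 1, 3)
  deg(6) = 2 (neighbors: 1, 4)

Step 2: Sort degrees in non-increasing order:
  Degrees: [4, 3, 2, 3, 2, 2] -> sorted: [4, 3, 3, 2, 2, 2]

Degree sequence: [4, 3, 3, 2, 2, 2]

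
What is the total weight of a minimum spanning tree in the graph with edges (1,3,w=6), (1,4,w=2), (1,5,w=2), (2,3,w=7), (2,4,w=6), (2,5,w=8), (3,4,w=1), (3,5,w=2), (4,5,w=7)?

Apply Kruskal's algorithm (sort edges by weight, add if no cycle):

Sorted edges by weight:
  (3,4) w=1
  (1,5) w=2
  (1,4) w=2
  (3,5) w=2
  (1,3) w=6
  (2,4) w=6
  (2,3) w=7
  (4,5) w=7
  (2,5) w=8

Add edge (3,4) w=1 -- no cycle. Running total: 1
Add edge (1,5) w=2 -- no cycle. Running total: 3
Add edge (1,4) w=2 -- no cycle. Running total: 5
Skip edge (3,5) w=2 -- would create cycle
Skip edge (1,3) w=6 -- would create cycle
Add edge (2,4) w=6 -- no cycle. Running total: 11

MST edges: (3,4,w=1), (1,5,w=2), (1,4,w=2), (2,4,w=6)
Total MST weight: 1 + 2 + 2 + 6 = 11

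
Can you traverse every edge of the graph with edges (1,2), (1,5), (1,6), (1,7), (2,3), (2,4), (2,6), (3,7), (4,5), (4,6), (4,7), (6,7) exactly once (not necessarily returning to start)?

Step 1: Find the degree of each vertex:
  deg(1) = 4
  deg(2) = 4
  deg(3) = 2
  deg(4) = 4
  deg(5) = 2
  deg(6) = 4
  deg(7) = 4

Step 2: Count vertices with odd degree:
  All vertices have even degree (0 odd-degree vertices)

Step 3: Apply Euler's theorem:
  - Eulerian circuit exists iff graph is connected and all vertices have even degree
  - Eulerian path exists iff graph is connected and has 0 or 2 odd-degree vertices

Graph is connected with 0 odd-degree vertices.
Both Eulerian circuit and Eulerian path exist.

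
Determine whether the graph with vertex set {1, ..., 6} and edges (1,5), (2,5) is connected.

Step 1: Build adjacency list from edges:
  1: 5
  2: 5
  3: (none)
  4: (none)
  5: 1, 2
  6: (none)

Step 2: Run BFS/DFS from vertex 1:
  Visited: {1, 5, 2}
  Reached 3 of 6 vertices

Step 3: Only 3 of 6 vertices reached. Graph is disconnected.
Connected components: {1, 2, 5}, {3}, {4}, {6}
Answer: No, the graph is not connected (4 components).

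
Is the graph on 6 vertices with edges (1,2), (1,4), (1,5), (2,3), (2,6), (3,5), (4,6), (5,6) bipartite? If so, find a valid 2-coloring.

Step 1: Attempt 2-coloring using BFS:
  Start at vertex 1, assign color 0
  Color vertex 2 with color 1 (neighbor of 1)
  Color vertex 4 with color 1 (neighbor of 1)
  Color vertex 5 with color 1 (neighbor of 1)
  Color vertex 3 with color 0 (neighbor of 2)
  Color vertex 6 with color 0 (neighbor of 2)

Step 2: 2-coloring succeeded. No conflicts found.
  Set A (color 0): {1, 3, 6}
  Set B (color 1): {2, 4, 5}

The graph is bipartite with partition {1, 3, 6}, {2, 4, 5}.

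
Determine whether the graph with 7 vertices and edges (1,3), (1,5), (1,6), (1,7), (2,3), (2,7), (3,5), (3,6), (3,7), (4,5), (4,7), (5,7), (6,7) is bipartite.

Step 1: Attempt 2-coloring using BFS:
  Start at vertex 1, assign color 0
  Color vertex 3 with color 1 (neighbor of 1)
  Color vertex 5 with color 1 (neighbor of 1)
  Color vertex 6 with color 1 (neighbor of 1)
  Color vertex 7 with color 1 (neighbor of 1)
  Color vertex 2 with color 0 (neighbor of 3)

Step 2: Conflict found! Vertices 3 and 5 are adjacent but have the same color.
This means the graph contains an odd cycle.

The graph is NOT bipartite.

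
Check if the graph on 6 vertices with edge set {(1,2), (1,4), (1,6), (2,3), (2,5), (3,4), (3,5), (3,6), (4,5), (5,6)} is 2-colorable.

Step 1: Attempt 2-coloring using BFS:
  Start at vertex 1, assign color 0
  Color vertex 2 with color 1 (neighbor of 1)
  Color vertex 4 with color 1 (neighbor of 1)
  Color vertex 6 with color 1 (neighbor of 1)
  Color vertex 3 with color 0 (neighbor of 2)
  Color vertex 5 with color 0 (neighbor of 2)

Step 2: Conflict found! Vertices 3 and 5 are adjacent but have the same color.
This means the graph contains an odd cycle.

The graph is NOT bipartite.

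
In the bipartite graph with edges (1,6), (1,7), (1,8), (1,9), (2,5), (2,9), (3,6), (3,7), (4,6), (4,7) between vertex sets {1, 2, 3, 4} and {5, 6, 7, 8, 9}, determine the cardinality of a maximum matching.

Step 1: List the neighbors of each left vertex:
  1: 6, 7, 8, 9
  2: 5, 9
  3: 6, 7
  4: 6, 7

Step 2: Greedily match left vertices, then look for augmenting paths:
  Match 1 -- 8
  Match 2 -- 5
  Match 3 -- 7
  Match 4 -- 6
  No augmenting path remains.

Step 3: Verify this is maximum:
  Matching size 4 = min(|L|, |R|) = min(4, 5), which is an upper bound, so this matching is maximum.

Maximum matching: {(1,8), (2,5), (3,7), (4,6)}
Size: 4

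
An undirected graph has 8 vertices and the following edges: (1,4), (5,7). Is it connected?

Step 1: Build adjacency list from edges:
  1: 4
  2: (none)
  3: (none)
  4: 1
  5: 7
  6: (none)
  7: 5
  8: (none)

Step 2: Run BFS/DFS from vertex 1:
  Visited: {1, 4}
  Reached 2 of 8 vertices

Step 3: Only 2 of 8 vertices reached. Graph is disconnected.
Connected components: {1, 4}, {2}, {3}, {5, 7}, {6}, {8}
Answer: No, the graph is not connected (6 components).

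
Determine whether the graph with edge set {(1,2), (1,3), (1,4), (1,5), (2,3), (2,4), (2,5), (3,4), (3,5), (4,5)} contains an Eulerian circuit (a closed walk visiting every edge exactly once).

Step 1: Find the degree of each vertex:
  deg(1) = 4
  deg(2) = 4
  deg(3) = 4
  deg(4) = 4
  deg(5) = 4

Step 2: Count vertices with odd degree:
  All vertices have even degree (0 odd-degree vertices)

Step 3: Apply Euler's theorem:
  - Eulerian circuit exists iff graph is connected and all vertices have even degree
  - Eulerian path exists iff graph is connected and has 0 or 2 odd-degree vertices

Graph is connected with 0 odd-degree vertices.
Both Eulerian circuit and Eulerian path exist.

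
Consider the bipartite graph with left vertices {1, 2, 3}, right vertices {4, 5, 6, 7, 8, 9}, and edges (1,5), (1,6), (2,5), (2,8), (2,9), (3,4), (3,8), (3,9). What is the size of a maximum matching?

Step 1: List the neighbors of each left vertex:
  1: 5, 6
  2: 5, 8, 9
  3: 4, 8, 9

Step 2: Greedily match left vertices, then look for augmenting paths:
  Match 1 -- 5
  Match 2 -- 8
  Match 3 -- 4
  No augmenting path remains.

Step 3: Verify this is maximum:
  Matching size 3 = min(|L|, |R|) = min(3, 6), which is an upper bound, so this matching is maximum.

Maximum matching: {(1,5), (2,8), (3,4)}
Size: 3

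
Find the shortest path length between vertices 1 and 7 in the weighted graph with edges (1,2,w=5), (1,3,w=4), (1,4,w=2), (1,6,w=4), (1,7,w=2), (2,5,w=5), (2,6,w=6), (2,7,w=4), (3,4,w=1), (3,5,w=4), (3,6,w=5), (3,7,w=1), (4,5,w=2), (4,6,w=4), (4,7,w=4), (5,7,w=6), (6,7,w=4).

Step 1: Build adjacency list with weights:
  1: 2(w=5), 3(w=4), 4(w=2), 6(w=4), 7(w=2)
  2: 1(w=5), 5(w=5), 6(w=6), 7(w=4)
  3: 1(w=4), 4(w=1), 5(w=4), 6(w=5), 7(w=1)
  4: 1(w=2), 3(w=1), 5(w=2), 6(w=4), 7(w=4)
  5: 2(w=5), 3(w=4), 4(w=2), 7(w=6)
  6: 1(w=4), 2(w=6), 3(w=5), 4(w=4), 7(w=4)
  7: 1(w=2), 2(w=4), 3(w=1), 4(w=4), 5(w=6), 6(w=4)

Step 2: Apply Dijkstra's algorithm from vertex 1:
  Visit vertex 1 (distance=0)
    Update dist[2] = 5
    Update dist[3] = 4
    Update dist[4] = 2
    Update dist[6] = 4
    Update dist[7] = 2
  Visit vertex 4 (distance=2)
    Update dist[3] = 3
    Update dist[5] = 4
  Visit vertex 7 (distance=2)

Step 3: Shortest path: 1 -> 7
Total weight: 2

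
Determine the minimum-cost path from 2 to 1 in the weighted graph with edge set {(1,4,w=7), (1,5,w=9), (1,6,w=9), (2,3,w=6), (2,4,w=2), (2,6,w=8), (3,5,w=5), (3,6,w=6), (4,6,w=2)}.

Step 1: Build adjacency list with weights:
  1: 4(w=7), 5(w=9), 6(w=9)
  2: 3(w=6), 4(w=2), 6(w=8)
  3: 2(w=6), 5(w=5), 6(w=6)
  4: 1(w=7), 2(w=2), 6(w=2)
  5: 1(w=9), 3(w=5)
  6: 1(w=9), 2(w=8), 3(w=6), 4(w=2)

Step 2: Apply Dijkstra's algorithm from vertex 2:
  Visit vertex 2 (distance=0)
    Update dist[3] = 6
    Update dist[4] = 2
    Update dist[6] = 8
  Visit vertex 4 (distance=2)
    Update dist[1] = 9
    Update dist[6] = 4
  Visit vertex 6 (distance=4)
  Visit vertex 3 (distance=6)
    Update dist[5] = 11
  Visit vertex 1 (distance=9)

Step 3: Shortest path: 2 -> 4 -> 1
Total weight: 2 + 7 = 9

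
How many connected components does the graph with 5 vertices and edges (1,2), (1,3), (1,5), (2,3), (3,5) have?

Step 1: Build adjacency list from edges:
  1: 2, 3, 5
  2: 1, 3
  3: 1, 2, 5
  4: (none)
  5: 1, 3

Step 2: Run BFS/DFS from vertex 1:
  Visited: {1, 2, 3, 5}
  Reached 4 of 5 vertices

Step 3: Only 4 of 5 vertices reached. Graph is disconnected.
Connected components: {1, 2, 3, 5}, {4}
Number of connected components: 2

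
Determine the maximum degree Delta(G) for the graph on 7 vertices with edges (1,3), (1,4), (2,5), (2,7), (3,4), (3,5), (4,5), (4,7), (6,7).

Step 1: Count edges incident to each vertex:
  deg(1) = 2 (neighbors: 3, 4)
  deg(2) = 2 (neighbors: 5, 7)
  deg(3) = 3 (neighbors: 1, 4, 5)
  deg(4) = 4 (neighbors: 1, 3, 5, 7)
  deg(5) = 3 (neighbors: 2, 3, 4)
  deg(6) = 1 (neighbors: 7)
  deg(7) = 3 (neighbors: 2, 4, 6)

Step 2: Find maximum:
  max(2, 2, 3, 4, 3, 1, 3) = 4 (vertex 4)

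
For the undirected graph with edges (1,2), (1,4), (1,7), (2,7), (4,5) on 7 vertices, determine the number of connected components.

Step 1: Build adjacency list from edges:
  1: 2, 4, 7
  2: 1, 7
  3: (none)
  4: 1, 5
  5: 4
  6: (none)
  7: 1, 2

Step 2: Run BFS/DFS from vertex 1:
  Visited: {1, 2, 4, 7, 5}
  Reached 5 of 7 vertices

Step 3: Only 5 of 7 vertices reached. Graph is disconnected.
Connected components: {1, 2, 4, 5, 7}, {3}, {6}
Number of connected components: 3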